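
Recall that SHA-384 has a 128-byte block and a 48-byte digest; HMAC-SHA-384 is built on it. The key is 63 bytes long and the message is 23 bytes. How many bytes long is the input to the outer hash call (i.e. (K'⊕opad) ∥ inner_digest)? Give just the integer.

176

Key is 63 ≤ 128 bytes, zero-padded: |K'| = 128.
Outer input = (K'⊕opad) ∥ H(inner) → 128 + 48 = 176 bytes.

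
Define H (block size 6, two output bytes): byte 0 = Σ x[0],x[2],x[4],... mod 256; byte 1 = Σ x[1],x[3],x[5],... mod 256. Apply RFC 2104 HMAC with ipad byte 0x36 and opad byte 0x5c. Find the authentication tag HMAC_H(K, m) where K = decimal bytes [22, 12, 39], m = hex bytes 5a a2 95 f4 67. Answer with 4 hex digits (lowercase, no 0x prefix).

de44

Key decimal bytes [22, 12, 39] = 16 0c 27 is 3 bytes ≤ B = 6; zero-pad to 6 bytes: K' = 16 0c 27 00 00 00.
K' ⊕ ipad = 20 3a 11 36 36 36.  K' ⊕ opad = 4a 50 7b 5c 5c 5c.
Inner input = (K'⊕ipad) ∥ m = 20 3a 11 36 36 36 ∥ 5a a2 95 f4 67.
Inner hash: even-index sum = 445 mod 256 = 189; odd-index sum = 572 mod 256 = 60 → bd 3c.
Outer input = (K'⊕opad) ∥ inner = 4a 50 7b 5c 5c 5c ∥ bd 3c.
Outer hash (tag): even-index sum = 478 mod 256 = 222; odd-index sum = 324 mod 256 = 68 → de 44.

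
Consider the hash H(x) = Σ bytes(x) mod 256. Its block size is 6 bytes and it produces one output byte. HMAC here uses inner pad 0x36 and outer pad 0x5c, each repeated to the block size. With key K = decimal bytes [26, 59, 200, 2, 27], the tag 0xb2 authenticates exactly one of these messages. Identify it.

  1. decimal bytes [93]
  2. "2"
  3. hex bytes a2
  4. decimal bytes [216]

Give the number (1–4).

Key decimal bytes [26, 59, 200, 2, 27] = 1a 3b c8 02 1b is 5 bytes ≤ B = 6; zero-pad to 6 bytes: K' = 1a 3b c8 02 1b 00.
K' ⊕ ipad = 2c 0d fe 34 2d 36; K' ⊕ opad = 46 67 94 5e 47 5c.
m1: inner = H(2c 0d fe 34 2d 36 5d) = 2b; tag = H(46 67 94 5e 47 5c 2b) = 6d
m2: inner = H(2c 0d fe 34 2d 36 32) = 00; tag = H(46 67 94 5e 47 5c 00) = 42
m3: inner = H(2c 0d fe 34 2d 36 a2) = 70; tag = H(46 67 94 5e 47 5c 70) = b2 ← matches
m4: inner = H(2c 0d fe 34 2d 36 d8) = a6; tag = H(46 67 94 5e 47 5c a6) = e8

3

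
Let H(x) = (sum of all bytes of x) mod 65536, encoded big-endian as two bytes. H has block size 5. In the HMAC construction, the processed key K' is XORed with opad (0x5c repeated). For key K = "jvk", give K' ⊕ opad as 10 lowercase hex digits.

362a375c5c

Key "jvk" = 6a 76 6b is 3 bytes ≤ B = 5; zero-pad to 5 bytes: K' = 6a 76 6b 00 00.
XOR each byte with 0x5c: 6a⊕5c=36, 76⊕5c=2a, 6b⊕5c=37, 00⊕5c=5c, 00⊕5c=5c.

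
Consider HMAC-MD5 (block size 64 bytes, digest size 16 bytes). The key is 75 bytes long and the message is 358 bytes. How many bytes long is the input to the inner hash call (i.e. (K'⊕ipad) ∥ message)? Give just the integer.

Key is 75 > 64 bytes, so it is hashed to 16 bytes then zero-padded to 64: |K'| = 64.
Inner input = (K'⊕ipad) ∥ m → 64 + 358 = 422 bytes.

422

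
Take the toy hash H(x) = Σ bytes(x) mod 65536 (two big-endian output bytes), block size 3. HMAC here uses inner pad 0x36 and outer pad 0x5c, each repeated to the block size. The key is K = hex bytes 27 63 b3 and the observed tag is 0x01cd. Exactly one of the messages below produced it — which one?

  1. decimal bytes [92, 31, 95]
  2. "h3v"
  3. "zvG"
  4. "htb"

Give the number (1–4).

3

Key hex bytes 27 63 b3 is exactly B = 3 bytes: K' = 27 63 b3.
K' ⊕ ipad = 11 55 85; K' ⊕ opad = 7b 3f ef.
m1: inner = H(11 55 85 5c 1f 5f) = 01 c5; tag = H(7b 3f ef 01 c5) = 026f
m2: inner = H(11 55 85 68 33 76) = 01 fc; tag = H(7b 3f ef 01 fc) = 02a6
m3: inner = H(11 55 85 7a 76 47) = 02 22; tag = H(7b 3f ef 02 22) = 01cd ← matches
m4: inner = H(11 55 85 68 74 62) = 02 29; tag = H(7b 3f ef 02 29) = 01d4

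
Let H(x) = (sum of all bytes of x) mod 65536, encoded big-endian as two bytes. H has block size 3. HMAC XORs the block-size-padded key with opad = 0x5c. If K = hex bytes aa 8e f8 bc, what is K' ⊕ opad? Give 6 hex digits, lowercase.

5eb05c

Key hex bytes aa 8e f8 bc is 4 bytes > B = 3, so hash it first: H(key) = 02 ec, then zero-pad to 3 bytes: K' = 02 ec 00.
XOR each byte with 0x5c: 02⊕5c=5e, ec⊕5c=b0, 00⊕5c=5c.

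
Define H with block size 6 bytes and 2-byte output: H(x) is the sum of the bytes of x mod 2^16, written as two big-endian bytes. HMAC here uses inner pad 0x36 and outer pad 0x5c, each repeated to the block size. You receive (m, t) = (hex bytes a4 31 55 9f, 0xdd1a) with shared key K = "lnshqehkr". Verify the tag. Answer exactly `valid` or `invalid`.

invalid

Key "lnshqehkr" = 6c 6e 73 68 71 65 68 6b 72 is 9 bytes > B = 6, so hash it first: H(key) = 03 d0, then zero-pad to 6 bytes: K' = 03 d0 00 00 00 00.
K' ⊕ ipad = 35 e6 36 36 36 36; K' ⊕ opad = 5f 8c 5c 5c 5c 5c.
Inner hash: sum = 53+230+54+54+54+54+164+49+85+159 = 956 → 03 bc.
Outer hash (recomputed tag): sum = 95+140+92+92+92+92+3+188 = 794 → 03 1a.
Recomputed tag = 031a; claimed = dd1a → mismatch.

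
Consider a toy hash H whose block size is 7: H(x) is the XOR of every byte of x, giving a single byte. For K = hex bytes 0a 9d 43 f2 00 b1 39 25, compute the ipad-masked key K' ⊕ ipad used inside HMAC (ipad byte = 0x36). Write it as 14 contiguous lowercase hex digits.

Key hex bytes 0a 9d 43 f2 00 b1 39 25 is 8 bytes > B = 7, so hash it first: H(key) = 8b, then zero-pad to 7 bytes: K' = 8b 00 00 00 00 00 00.
XOR each byte with 0x36: 8b⊕36=bd, 00⊕36=36, 00⊕36=36, 00⊕36=36, 00⊕36=36, 00⊕36=36, 00⊕36=36.

bd363636363636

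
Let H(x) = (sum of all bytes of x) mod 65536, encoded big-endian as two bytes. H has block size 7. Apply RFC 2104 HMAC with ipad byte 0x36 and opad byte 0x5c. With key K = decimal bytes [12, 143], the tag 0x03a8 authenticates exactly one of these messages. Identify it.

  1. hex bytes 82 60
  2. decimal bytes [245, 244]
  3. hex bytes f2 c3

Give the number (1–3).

Key decimal bytes [12, 143] = 0c 8f is 2 bytes ≤ B = 7; zero-pad to 7 bytes: K' = 0c 8f 00 00 00 00 00.
K' ⊕ ipad = 3a b9 36 36 36 36 36; K' ⊕ opad = 50 d3 5c 5c 5c 5c 5c.
m1: inner = H(3a b9 36 36 36 36 36 82 60) = 02 e3; tag = H(50 d3 5c 5c 5c 5c 5c 02 e3) = 03d4
m2: inner = H(3a b9 36 36 36 36 36 f5 f4) = 03 ea; tag = H(50 d3 5c 5c 5c 5c 5c 03 ea) = 03dc
m3: inner = H(3a b9 36 36 36 36 36 f2 c3) = 03 b6; tag = H(50 d3 5c 5c 5c 5c 5c 03 b6) = 03a8 ← matches

3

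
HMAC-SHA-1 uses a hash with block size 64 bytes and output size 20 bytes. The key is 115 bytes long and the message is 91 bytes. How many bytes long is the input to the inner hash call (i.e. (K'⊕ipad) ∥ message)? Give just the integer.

Key is 115 > 64 bytes, so it is hashed to 20 bytes then zero-padded to 64: |K'| = 64.
Inner input = (K'⊕ipad) ∥ m → 64 + 91 = 155 bytes.

155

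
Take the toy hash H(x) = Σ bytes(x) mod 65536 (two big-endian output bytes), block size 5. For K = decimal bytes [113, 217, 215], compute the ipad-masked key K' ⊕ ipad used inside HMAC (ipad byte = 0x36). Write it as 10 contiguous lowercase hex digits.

47efe13636

Key decimal bytes [113, 217, 215] = 71 d9 d7 is 3 bytes ≤ B = 5; zero-pad to 5 bytes: K' = 71 d9 d7 00 00.
XOR each byte with 0x36: 71⊕36=47, d9⊕36=ef, d7⊕36=e1, 00⊕36=36, 00⊕36=36.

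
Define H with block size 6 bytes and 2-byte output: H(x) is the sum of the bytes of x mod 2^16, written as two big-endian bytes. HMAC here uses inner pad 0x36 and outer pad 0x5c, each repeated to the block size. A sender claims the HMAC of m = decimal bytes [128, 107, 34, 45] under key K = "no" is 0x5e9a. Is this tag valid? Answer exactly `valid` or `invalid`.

invalid

Key "no" = 6e 6f is 2 bytes ≤ B = 6; zero-pad to 6 bytes: K' = 6e 6f 00 00 00 00.
K' ⊕ ipad = 58 59 36 36 36 36; K' ⊕ opad = 32 33 5c 5c 5c 5c.
Inner hash: sum = 88+89+54+54+54+54+128+107+34+45 = 707 → 02 c3.
Outer hash (recomputed tag): sum = 50+51+92+92+92+92+2+195 = 666 → 02 9a.
Recomputed tag = 029a; claimed = 5e9a → mismatch.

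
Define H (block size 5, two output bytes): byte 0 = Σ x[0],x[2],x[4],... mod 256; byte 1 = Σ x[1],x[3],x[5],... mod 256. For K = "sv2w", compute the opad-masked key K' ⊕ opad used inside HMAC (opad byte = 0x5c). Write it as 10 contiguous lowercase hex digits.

2f2a6e2b5c

Key "sv2w" = 73 76 32 77 is 4 bytes ≤ B = 5; zero-pad to 5 bytes: K' = 73 76 32 77 00.
XOR each byte with 0x5c: 73⊕5c=2f, 76⊕5c=2a, 32⊕5c=6e, 77⊕5c=2b, 00⊕5c=5c.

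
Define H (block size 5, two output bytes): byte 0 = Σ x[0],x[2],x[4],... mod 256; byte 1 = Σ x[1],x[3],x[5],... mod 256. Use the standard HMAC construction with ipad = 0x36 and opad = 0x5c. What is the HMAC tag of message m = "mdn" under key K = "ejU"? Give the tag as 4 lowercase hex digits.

Key "ejU" = 65 6a 55 is 3 bytes ≤ B = 5; zero-pad to 5 bytes: K' = 65 6a 55 00 00.
K' ⊕ ipad = 53 5c 63 36 36.  K' ⊕ opad = 39 36 09 5c 5c.
Inner input = (K'⊕ipad) ∥ m = 53 5c 63 36 36 ∥ 6d 64 6e.
Inner hash: even-index sum = 336 mod 256 = 80; odd-index sum = 365 mod 256 = 109 → 50 6d.
Outer input = (K'⊕opad) ∥ inner = 39 36 09 5c 5c ∥ 50 6d.
Outer hash (tag): even-index sum = 267 mod 256 = 11; odd-index sum = 226 mod 256 = 226 → 0b e2.

0be2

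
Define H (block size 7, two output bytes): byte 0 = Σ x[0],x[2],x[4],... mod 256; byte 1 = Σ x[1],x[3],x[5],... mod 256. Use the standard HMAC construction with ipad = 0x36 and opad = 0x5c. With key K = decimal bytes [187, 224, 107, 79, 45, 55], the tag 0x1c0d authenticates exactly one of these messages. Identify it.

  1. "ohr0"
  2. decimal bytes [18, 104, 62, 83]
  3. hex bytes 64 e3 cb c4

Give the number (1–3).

1

Key decimal bytes [187, 224, 107, 79, 45, 55] = bb e0 6b 4f 2d 37 is 6 bytes ≤ B = 7; zero-pad to 7 bytes: K' = bb e0 6b 4f 2d 37 00.
K' ⊕ ipad = 8d d6 5d 79 1b 01 36; K' ⊕ opad = e7 bc 37 13 71 6b 5c.
m1: inner = H(8d d6 5d 79 1b 01 36 6f 68 72 30) = d3 31; tag = H(e7 bc 37 13 71 6b 5c d3 31) = 1c0d ← matches
m2: inner = H(8d d6 5d 79 1b 01 36 12 68 3e 53) = f6 a0; tag = H(e7 bc 37 13 71 6b 5c f6 a0) = 8b30
m3: inner = H(8d d6 5d 79 1b 01 36 64 e3 cb c4) = e2 7f; tag = H(e7 bc 37 13 71 6b 5c e2 7f) = 6a1c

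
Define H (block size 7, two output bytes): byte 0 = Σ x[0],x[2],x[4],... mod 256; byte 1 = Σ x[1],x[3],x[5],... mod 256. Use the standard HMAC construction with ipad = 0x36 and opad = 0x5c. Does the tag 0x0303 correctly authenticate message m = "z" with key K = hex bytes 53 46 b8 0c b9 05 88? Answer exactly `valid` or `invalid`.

Key hex bytes 53 46 b8 0c b9 05 88 is exactly B = 7 bytes: K' = 53 46 b8 0c b9 05 88.
K' ⊕ ipad = 65 70 8e 3a 8f 33 be; K' ⊕ opad = 0f 1a e4 50 e5 59 d4.
Inner hash: even-index sum = 576 mod 256 = 64; odd-index sum = 343 mod 256 = 87 → 40 57.
Outer hash (recomputed tag): even-index sum = 771 mod 256 = 3; odd-index sum = 259 mod 256 = 3 → 03 03.
Recomputed tag = 0303; claimed = 0303 → match.

valid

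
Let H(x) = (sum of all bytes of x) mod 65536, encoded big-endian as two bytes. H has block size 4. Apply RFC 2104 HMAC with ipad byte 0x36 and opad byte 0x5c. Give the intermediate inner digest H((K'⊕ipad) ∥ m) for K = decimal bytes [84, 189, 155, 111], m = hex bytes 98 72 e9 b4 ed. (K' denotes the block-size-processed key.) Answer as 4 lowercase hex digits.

Key decimal bytes [84, 189, 155, 111] = 54 bd 9b 6f is exactly B = 4 bytes: K' = 54 bd 9b 6f.
K' ⊕ ipad = 62 8b ad 59.
Inner input = 62 8b ad 59 ∥ 98 72 e9 b4 ed.
Inner hash: sum = 98+139+173+89+152+114+233+180+237 = 1415 → 05 87.

0587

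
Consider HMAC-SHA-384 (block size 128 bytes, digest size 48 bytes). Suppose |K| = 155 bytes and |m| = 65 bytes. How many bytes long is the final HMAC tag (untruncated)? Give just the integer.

The tag is one SHA-384 digest: 48 bytes.

48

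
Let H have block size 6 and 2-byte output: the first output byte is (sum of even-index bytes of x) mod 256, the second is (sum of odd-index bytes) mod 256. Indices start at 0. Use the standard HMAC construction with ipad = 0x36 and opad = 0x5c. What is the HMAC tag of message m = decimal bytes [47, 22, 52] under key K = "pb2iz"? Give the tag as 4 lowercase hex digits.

Key "pb2iz" = 70 62 32 69 7a is 5 bytes ≤ B = 6; zero-pad to 6 bytes: K' = 70 62 32 69 7a 00.
K' ⊕ ipad = 46 54 04 5f 4c 36.  K' ⊕ opad = 2c 3e 6e 35 26 5c.
Inner input = (K'⊕ipad) ∥ m = 46 54 04 5f 4c 36 ∥ 2f 16 34.
Inner hash: even-index sum = 249 mod 256 = 249; odd-index sum = 255 mod 256 = 255 → f9 ff.
Outer input = (K'⊕opad) ∥ inner = 2c 3e 6e 35 26 5c ∥ f9 ff.
Outer hash (tag): even-index sum = 441 mod 256 = 185; odd-index sum = 462 mod 256 = 206 → b9 ce.

b9ce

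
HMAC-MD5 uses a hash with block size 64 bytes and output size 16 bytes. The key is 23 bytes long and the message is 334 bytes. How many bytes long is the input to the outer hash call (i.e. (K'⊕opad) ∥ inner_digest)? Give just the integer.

Key is 23 ≤ 64 bytes, zero-padded: |K'| = 64.
Outer input = (K'⊕opad) ∥ H(inner) → 64 + 16 = 80 bytes.

80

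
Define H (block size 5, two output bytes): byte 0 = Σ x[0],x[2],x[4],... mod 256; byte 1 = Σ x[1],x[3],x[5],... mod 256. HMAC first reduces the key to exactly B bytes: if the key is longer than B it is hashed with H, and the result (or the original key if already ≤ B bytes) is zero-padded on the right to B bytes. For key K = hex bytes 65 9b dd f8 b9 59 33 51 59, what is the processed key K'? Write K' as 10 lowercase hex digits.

873d000000

|K| = 9 > B = 5, so first hash the key.
H(K): even-index sum = 647 mod 256 = 135; odd-index sum = 573 mod 256 = 61 → 87 3d.
Zero-pad H(K) = 87 3d to 5 bytes: K' = 87 3d 00 00 00.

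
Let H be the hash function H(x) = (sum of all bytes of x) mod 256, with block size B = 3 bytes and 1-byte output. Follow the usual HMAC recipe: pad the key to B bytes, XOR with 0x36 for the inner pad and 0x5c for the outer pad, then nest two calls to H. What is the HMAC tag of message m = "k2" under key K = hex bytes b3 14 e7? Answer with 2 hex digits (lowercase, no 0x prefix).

07

Key hex bytes b3 14 e7 is exactly B = 3 bytes: K' = b3 14 e7.
K' ⊕ ipad = 85 22 d1.  K' ⊕ opad = ef 48 bb.
Inner input = (K'⊕ipad) ∥ m = 85 22 d1 ∥ 6b 32.
Inner hash: sum = 133+34+209+107+50 = 533; mod 256 = 21 → 15.
Outer input = (K'⊕opad) ∥ inner = ef 48 bb ∥ 15.
Outer hash (tag): sum = 239+72+187+21 = 519; mod 256 = 7 → 07.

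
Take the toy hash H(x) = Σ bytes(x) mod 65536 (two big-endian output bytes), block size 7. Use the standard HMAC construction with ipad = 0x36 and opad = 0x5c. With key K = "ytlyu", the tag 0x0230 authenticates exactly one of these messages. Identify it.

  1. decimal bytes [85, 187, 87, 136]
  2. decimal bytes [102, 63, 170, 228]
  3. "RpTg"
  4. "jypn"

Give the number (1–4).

Key "ytlyu" = 79 74 6c 79 75 is 5 bytes ≤ B = 7; zero-pad to 7 bytes: K' = 79 74 6c 79 75 00 00.
K' ⊕ ipad = 4f 42 5a 4f 43 36 36; K' ⊕ opad = 25 28 30 25 29 5c 5c.
m1: inner = H(4f 42 5a 4f 43 36 36 55 bb 57 88) = 03 d8; tag = H(25 28 30 25 29 5c 5c 03 d8) = 025e
m2: inner = H(4f 42 5a 4f 43 36 36 66 3f aa e4) = 04 1c; tag = H(25 28 30 25 29 5c 5c 04 1c) = 01a3
m3: inner = H(4f 42 5a 4f 43 36 36 52 70 54 67) = 03 66; tag = H(25 28 30 25 29 5c 5c 03 66) = 01ec
m4: inner = H(4f 42 5a 4f 43 36 36 6a 79 70 6e) = 03 aa; tag = H(25 28 30 25 29 5c 5c 03 aa) = 0230 ← matches

4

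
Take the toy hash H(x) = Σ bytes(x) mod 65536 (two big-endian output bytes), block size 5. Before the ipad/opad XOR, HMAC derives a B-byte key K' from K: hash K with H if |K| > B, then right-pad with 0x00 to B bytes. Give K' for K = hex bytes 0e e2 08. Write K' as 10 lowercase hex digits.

0ee2080000

Key hex bytes 0e e2 08 is 3 bytes ≤ B = 5; zero-pad to 5 bytes: K' = 0e e2 08 00 00.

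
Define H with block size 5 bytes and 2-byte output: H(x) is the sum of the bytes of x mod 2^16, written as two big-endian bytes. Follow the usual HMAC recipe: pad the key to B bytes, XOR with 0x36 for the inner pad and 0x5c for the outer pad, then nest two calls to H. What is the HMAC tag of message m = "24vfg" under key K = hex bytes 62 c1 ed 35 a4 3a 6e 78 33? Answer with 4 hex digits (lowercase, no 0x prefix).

Key hex bytes 62 c1 ed 35 a4 3a 6e 78 33 is 9 bytes > B = 5, so hash it first: H(key) = 04 3c, then zero-pad to 5 bytes: K' = 04 3c 00 00 00.
K' ⊕ ipad = 32 0a 36 36 36.  K' ⊕ opad = 58 60 5c 5c 5c.
Inner input = (K'⊕ipad) ∥ m = 32 0a 36 36 36 ∥ 32 34 76 66 67.
Inner hash: sum = 50+10+54+54+54+50+52+118+102+103 = 647 → 02 87.
Outer input = (K'⊕opad) ∥ inner = 58 60 5c 5c 5c ∥ 02 87.
Outer hash (tag): sum = 88+96+92+92+92+2+135 = 597 → 02 55.

0255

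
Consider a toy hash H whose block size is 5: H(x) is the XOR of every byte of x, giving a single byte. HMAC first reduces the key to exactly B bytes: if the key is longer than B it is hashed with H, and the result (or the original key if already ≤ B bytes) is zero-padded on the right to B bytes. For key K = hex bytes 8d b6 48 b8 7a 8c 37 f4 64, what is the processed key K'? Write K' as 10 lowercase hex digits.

9a00000000

|K| = 9 > B = 5, so first hash the key.
H(K): XOR 8d⊕b6⊕48⊕b8⊕7a⊕8c⊕37⊕f4⊕64 = 9a.
Zero-pad H(K) = 9a to 5 bytes: K' = 9a 00 00 00 00.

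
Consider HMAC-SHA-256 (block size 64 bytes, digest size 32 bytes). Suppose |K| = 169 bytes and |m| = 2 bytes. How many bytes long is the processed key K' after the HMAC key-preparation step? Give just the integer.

Key is 169 > 64 bytes, so it is hashed to 32 bytes then zero-padded to 64: |K'| = 64.

64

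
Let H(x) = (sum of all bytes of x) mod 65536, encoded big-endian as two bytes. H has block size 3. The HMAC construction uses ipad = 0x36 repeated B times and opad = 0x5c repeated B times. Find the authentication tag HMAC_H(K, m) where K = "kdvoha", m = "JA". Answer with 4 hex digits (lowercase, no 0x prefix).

011c

Key "kdvoha" = 6b 64 76 6f 68 61 is 6 bytes > B = 3, so hash it first: H(key) = 02 7d, then zero-pad to 3 bytes: K' = 02 7d 00.
K' ⊕ ipad = 34 4b 36.  K' ⊕ opad = 5e 21 5c.
Inner input = (K'⊕ipad) ∥ m = 34 4b 36 ∥ 4a 41.
Inner hash: sum = 52+75+54+74+65 = 320 → 01 40.
Outer input = (K'⊕opad) ∥ inner = 5e 21 5c ∥ 01 40.
Outer hash (tag): sum = 94+33+92+1+64 = 284 → 01 1c.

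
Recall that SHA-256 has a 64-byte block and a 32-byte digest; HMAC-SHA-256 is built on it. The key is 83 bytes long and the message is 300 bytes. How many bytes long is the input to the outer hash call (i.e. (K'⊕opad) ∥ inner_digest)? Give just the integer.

Key is 83 > 64 bytes, so it is hashed to 32 bytes then zero-padded to 64: |K'| = 64.
Outer input = (K'⊕opad) ∥ H(inner) → 64 + 32 = 96 bytes.

96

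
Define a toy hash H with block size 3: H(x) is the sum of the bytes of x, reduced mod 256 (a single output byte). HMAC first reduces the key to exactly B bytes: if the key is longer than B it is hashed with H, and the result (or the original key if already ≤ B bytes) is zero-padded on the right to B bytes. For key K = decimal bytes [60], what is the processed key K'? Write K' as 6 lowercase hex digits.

Key decimal bytes [60] = 3c is 1 byte ≤ B = 3; zero-pad to 3 bytes: K' = 3c 00 00.

3c0000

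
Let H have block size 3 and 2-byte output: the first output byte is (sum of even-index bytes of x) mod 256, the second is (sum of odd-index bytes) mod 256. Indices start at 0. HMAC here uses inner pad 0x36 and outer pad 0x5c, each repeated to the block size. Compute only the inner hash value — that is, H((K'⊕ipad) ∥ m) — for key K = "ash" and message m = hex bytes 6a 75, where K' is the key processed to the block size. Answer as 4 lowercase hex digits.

2aaf

Key "ash" = 61 73 68 is exactly B = 3 bytes: K' = 61 73 68.
K' ⊕ ipad = 57 45 5e.
Inner input = 57 45 5e ∥ 6a 75.
Inner hash: even-index sum = 298 mod 256 = 42; odd-index sum = 175 mod 256 = 175 → 2a af.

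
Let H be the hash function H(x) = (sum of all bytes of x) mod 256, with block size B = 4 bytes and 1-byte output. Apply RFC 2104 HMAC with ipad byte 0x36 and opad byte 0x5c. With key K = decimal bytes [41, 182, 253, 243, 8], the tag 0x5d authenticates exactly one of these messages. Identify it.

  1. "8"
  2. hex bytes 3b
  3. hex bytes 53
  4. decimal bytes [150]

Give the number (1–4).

2

Key decimal bytes [41, 182, 253, 243, 8] = 29 b6 fd f3 08 is 5 bytes > B = 4, so hash it first: H(key) = d7, then zero-pad to 4 bytes: K' = d7 00 00 00.
K' ⊕ ipad = e1 36 36 36; K' ⊕ opad = 8b 5c 5c 5c.
m1: inner = H(e1 36 36 36 38) = bb; tag = H(8b 5c 5c 5c bb) = 5a
m2: inner = H(e1 36 36 36 3b) = be; tag = H(8b 5c 5c 5c be) = 5d ← matches
m3: inner = H(e1 36 36 36 53) = d6; tag = H(8b 5c 5c 5c d6) = 75
m4: inner = H(e1 36 36 36 96) = 19; tag = H(8b 5c 5c 5c 19) = b8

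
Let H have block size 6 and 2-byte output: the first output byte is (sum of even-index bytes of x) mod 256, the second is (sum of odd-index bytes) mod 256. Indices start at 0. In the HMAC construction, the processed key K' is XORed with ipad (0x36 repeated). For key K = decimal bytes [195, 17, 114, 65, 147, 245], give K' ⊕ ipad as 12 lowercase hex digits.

Key decimal bytes [195, 17, 114, 65, 147, 245] = c3 11 72 41 93 f5 is exactly B = 6 bytes: K' = c3 11 72 41 93 f5.
XOR each byte with 0x36: c3⊕36=f5, 11⊕36=27, 72⊕36=44, 41⊕36=77, 93⊕36=a5, f5⊕36=c3.

f5274477a5c3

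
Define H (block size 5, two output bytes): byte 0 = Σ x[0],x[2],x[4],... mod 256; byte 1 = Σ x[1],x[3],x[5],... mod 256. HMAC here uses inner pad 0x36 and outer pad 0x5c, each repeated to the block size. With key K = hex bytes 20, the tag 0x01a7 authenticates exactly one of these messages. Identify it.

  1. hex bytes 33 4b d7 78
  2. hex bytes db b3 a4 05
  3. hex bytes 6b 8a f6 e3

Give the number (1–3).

3

Key hex bytes 20 is 1 byte ≤ B = 5; zero-pad to 5 bytes: K' = 20 00 00 00 00.
K' ⊕ ipad = 16 36 36 36 36; K' ⊕ opad = 7c 5c 5c 5c 5c.
m1: inner = H(16 36 36 36 36 33 4b d7 78) = 45 76; tag = H(7c 5c 5c 5c 5c 45 76) = aafd
m2: inner = H(16 36 36 36 36 db b3 a4 05) = 3a eb; tag = H(7c 5c 5c 5c 5c 3a eb) = 1ff2
m3: inner = H(16 36 36 36 36 6b 8a f6 e3) = ef cd; tag = H(7c 5c 5c 5c 5c ef cd) = 01a7 ← matches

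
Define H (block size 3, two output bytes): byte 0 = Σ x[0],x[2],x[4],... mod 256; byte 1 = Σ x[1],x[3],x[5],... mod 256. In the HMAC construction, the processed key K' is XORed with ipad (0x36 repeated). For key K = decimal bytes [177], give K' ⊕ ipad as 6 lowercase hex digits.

Key decimal bytes [177] = b1 is 1 byte ≤ B = 3; zero-pad to 3 bytes: K' = b1 00 00.
XOR each byte with 0x36: b1⊕36=87, 00⊕36=36, 00⊕36=36.

873636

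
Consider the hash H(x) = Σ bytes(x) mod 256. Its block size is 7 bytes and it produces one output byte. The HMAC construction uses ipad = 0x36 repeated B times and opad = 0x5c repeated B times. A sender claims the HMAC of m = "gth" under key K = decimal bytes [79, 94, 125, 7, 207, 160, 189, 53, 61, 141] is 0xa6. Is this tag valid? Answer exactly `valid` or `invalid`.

invalid

Key decimal bytes [79, 94, 125, 7, 207, 160, 189, 53, 61, 141] = 4f 5e 7d 07 cf a0 bd 35 3d 8d is 10 bytes > B = 7, so hash it first: H(key) = 5c, then zero-pad to 7 bytes: K' = 5c 00 00 00 00 00 00.
K' ⊕ ipad = 6a 36 36 36 36 36 36; K' ⊕ opad = 00 5c 5c 5c 5c 5c 5c.
Inner hash: sum = 106+54+54+54+54+54+54+103+116+104 = 753; mod 256 = 241 → f1.
Outer hash (recomputed tag): sum = 0+92+92+92+92+92+92+241 = 793; mod 256 = 25 → 19.
Recomputed tag = 19; claimed = a6 → mismatch.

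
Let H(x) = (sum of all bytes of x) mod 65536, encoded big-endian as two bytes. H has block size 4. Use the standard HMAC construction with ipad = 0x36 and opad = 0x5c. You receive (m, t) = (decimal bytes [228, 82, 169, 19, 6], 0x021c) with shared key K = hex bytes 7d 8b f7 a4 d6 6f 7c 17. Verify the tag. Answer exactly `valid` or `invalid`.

Key hex bytes 7d 8b f7 a4 d6 6f 7c 17 is 8 bytes > B = 4, so hash it first: H(key) = 04 7b, then zero-pad to 4 bytes: K' = 04 7b 00 00.
K' ⊕ ipad = 32 4d 36 36; K' ⊕ opad = 58 27 5c 5c.
Inner hash: sum = 50+77+54+54+228+82+169+19+6 = 739 → 02 e3.
Outer hash (recomputed tag): sum = 88+39+92+92+2+227 = 540 → 02 1c.
Recomputed tag = 021c; claimed = 021c → match.

valid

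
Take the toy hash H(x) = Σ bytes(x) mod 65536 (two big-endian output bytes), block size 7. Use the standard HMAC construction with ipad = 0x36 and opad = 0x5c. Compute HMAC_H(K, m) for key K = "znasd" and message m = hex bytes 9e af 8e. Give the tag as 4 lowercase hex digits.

Key "znasd" = 7a 6e 61 73 64 is 5 bytes ≤ B = 7; zero-pad to 7 bytes: K' = 7a 6e 61 73 64 00 00.
K' ⊕ ipad = 4c 58 57 45 52 36 36.  K' ⊕ opad = 26 32 3d 2f 38 5c 5c.
Inner input = (K'⊕ipad) ∥ m = 4c 58 57 45 52 36 36 ∥ 9e af 8e.
Inner hash: sum = 76+88+87+69+82+54+54+158+175+142 = 985 → 03 d9.
Outer input = (K'⊕opad) ∥ inner = 26 32 3d 2f 38 5c 5c ∥ 03 d9.
Outer hash (tag): sum = 38+50+61+47+56+92+92+3+217 = 656 → 02 90.

0290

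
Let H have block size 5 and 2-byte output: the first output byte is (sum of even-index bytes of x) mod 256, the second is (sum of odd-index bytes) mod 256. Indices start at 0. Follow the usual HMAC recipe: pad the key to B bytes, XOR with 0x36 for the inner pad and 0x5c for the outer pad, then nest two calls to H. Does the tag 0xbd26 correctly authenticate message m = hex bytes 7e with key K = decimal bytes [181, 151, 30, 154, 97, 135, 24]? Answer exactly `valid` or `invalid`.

invalid

Key decimal bytes [181, 151, 30, 154, 97, 135, 24] = b5 97 1e 9a 61 87 18 is 7 bytes > B = 5, so hash it first: H(key) = 4c b8, then zero-pad to 5 bytes: K' = 4c b8 00 00 00.
K' ⊕ ipad = 7a 8e 36 36 36; K' ⊕ opad = 10 e4 5c 5c 5c.
Inner hash: even-index sum = 230 mod 256 = 230; odd-index sum = 322 mod 256 = 66 → e6 42.
Outer hash (recomputed tag): even-index sum = 266 mod 256 = 10; odd-index sum = 550 mod 256 = 38 → 0a 26.
Recomputed tag = 0a26; claimed = bd26 → mismatch.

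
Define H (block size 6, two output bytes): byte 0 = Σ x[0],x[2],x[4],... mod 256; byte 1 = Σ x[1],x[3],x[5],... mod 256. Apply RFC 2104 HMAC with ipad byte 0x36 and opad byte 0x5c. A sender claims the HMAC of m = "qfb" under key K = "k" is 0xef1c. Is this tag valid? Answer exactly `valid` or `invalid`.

invalid

Key "k" = 6b is 1 byte ≤ B = 6; zero-pad to 6 bytes: K' = 6b 00 00 00 00 00.
K' ⊕ ipad = 5d 36 36 36 36 36; K' ⊕ opad = 37 5c 5c 5c 5c 5c.
Inner hash: even-index sum = 412 mod 256 = 156; odd-index sum = 264 mod 256 = 8 → 9c 08.
Outer hash (recomputed tag): even-index sum = 395 mod 256 = 139; odd-index sum = 284 mod 256 = 28 → 8b 1c.
Recomputed tag = 8b1c; claimed = ef1c → mismatch.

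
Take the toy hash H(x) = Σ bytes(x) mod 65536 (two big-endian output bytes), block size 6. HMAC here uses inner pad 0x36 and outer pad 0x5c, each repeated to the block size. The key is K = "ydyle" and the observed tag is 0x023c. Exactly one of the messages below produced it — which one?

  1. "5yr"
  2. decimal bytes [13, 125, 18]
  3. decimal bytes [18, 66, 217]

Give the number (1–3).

Key "ydyle" = 79 64 79 6c 65 is 5 bytes ≤ B = 6; zero-pad to 6 bytes: K' = 79 64 79 6c 65 00.
K' ⊕ ipad = 4f 52 4f 5a 53 36; K' ⊕ opad = 25 38 25 30 39 5c.
m1: inner = H(4f 52 4f 5a 53 36 35 79 72) = 02 f3; tag = H(25 38 25 30 39 5c 02 f3) = 023c ← matches
m2: inner = H(4f 52 4f 5a 53 36 0d 7d 12) = 02 6f; tag = H(25 38 25 30 39 5c 02 6f) = 01b8
m3: inner = H(4f 52 4f 5a 53 36 12 42 d9) = 03 00; tag = H(25 38 25 30 39 5c 03 00) = 014a

1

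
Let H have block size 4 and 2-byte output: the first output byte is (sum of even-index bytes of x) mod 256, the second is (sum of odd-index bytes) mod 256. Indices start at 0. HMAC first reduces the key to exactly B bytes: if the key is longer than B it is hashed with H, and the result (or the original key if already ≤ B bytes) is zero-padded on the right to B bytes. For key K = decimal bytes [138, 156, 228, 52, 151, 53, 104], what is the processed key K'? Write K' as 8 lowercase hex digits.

6d050000

|K| = 7 > B = 4, so first hash the key.
H(K): even-index sum = 621 mod 256 = 109; odd-index sum = 261 mod 256 = 5 → 6d 05.
Zero-pad H(K) = 6d 05 to 4 bytes: K' = 6d 05 00 00.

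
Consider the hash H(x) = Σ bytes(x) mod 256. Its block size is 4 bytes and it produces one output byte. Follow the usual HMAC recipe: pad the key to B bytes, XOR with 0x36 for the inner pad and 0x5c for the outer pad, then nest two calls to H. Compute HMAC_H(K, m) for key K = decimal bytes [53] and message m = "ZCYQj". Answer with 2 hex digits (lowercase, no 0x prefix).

Key decimal bytes [53] = 35 is 1 byte ≤ B = 4; zero-pad to 4 bytes: K' = 35 00 00 00.
K' ⊕ ipad = 03 36 36 36.  K' ⊕ opad = 69 5c 5c 5c.
Inner input = (K'⊕ipad) ∥ m = 03 36 36 36 ∥ 5a 43 59 51 6a.
Inner hash: sum = 3+54+54+54+90+67+89+81+106 = 598; mod 256 = 86 → 56.
Outer input = (K'⊕opad) ∥ inner = 69 5c 5c 5c ∥ 56.
Outer hash (tag): sum = 105+92+92+92+86 = 467; mod 256 = 211 → d3.

d3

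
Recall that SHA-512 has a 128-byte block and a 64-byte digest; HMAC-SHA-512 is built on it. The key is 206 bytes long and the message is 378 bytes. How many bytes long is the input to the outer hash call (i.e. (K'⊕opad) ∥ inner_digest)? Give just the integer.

Key is 206 > 128 bytes, so it is hashed to 64 bytes then zero-padded to 128: |K'| = 128.
Outer input = (K'⊕opad) ∥ H(inner) → 128 + 64 = 192 bytes.

192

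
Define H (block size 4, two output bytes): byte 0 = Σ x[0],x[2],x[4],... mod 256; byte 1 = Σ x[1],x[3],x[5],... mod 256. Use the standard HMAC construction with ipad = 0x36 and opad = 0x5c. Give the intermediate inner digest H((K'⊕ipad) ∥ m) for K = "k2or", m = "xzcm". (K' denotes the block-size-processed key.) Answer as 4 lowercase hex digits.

912f

Key "k2or" = 6b 32 6f 72 is exactly B = 4 bytes: K' = 6b 32 6f 72.
K' ⊕ ipad = 5d 04 59 44.
Inner input = 5d 04 59 44 ∥ 78 7a 63 6d.
Inner hash: even-index sum = 401 mod 256 = 145; odd-index sum = 303 mod 256 = 47 → 91 2f.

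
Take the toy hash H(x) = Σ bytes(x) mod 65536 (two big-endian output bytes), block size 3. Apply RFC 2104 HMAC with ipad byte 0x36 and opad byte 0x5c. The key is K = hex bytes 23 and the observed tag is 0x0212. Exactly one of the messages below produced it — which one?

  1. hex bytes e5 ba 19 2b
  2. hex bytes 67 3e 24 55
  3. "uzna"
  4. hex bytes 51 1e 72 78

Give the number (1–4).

Key hex bytes 23 is 1 byte ≤ B = 3; zero-pad to 3 bytes: K' = 23 00 00.
K' ⊕ ipad = 15 36 36; K' ⊕ opad = 7f 5c 5c.
m1: inner = H(15 36 36 e5 ba 19 2b) = 02 64; tag = H(7f 5c 5c 02 64) = 019d
m2: inner = H(15 36 36 67 3e 24 55) = 01 9f; tag = H(7f 5c 5c 01 9f) = 01d7
m3: inner = H(15 36 36 75 7a 6e 61) = 02 3f; tag = H(7f 5c 5c 02 3f) = 0178
m4: inner = H(15 36 36 51 1e 72 78) = 01 da; tag = H(7f 5c 5c 01 da) = 0212 ← matches

4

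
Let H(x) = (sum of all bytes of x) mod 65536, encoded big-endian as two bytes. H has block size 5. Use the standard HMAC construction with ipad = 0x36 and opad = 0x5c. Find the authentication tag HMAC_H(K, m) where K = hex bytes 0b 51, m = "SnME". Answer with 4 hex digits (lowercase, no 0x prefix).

Key hex bytes 0b 51 is 2 bytes ≤ B = 5; zero-pad to 5 bytes: K' = 0b 51 00 00 00.
K' ⊕ ipad = 3d 67 36 36 36.  K' ⊕ opad = 57 0d 5c 5c 5c.
Inner input = (K'⊕ipad) ∥ m = 3d 67 36 36 36 ∥ 53 6e 4d 45.
Inner hash: sum = 61+103+54+54+54+83+110+77+69 = 665 → 02 99.
Outer input = (K'⊕opad) ∥ inner = 57 0d 5c 5c 5c ∥ 02 99.
Outer hash (tag): sum = 87+13+92+92+92+2+153 = 531 → 02 13.

0213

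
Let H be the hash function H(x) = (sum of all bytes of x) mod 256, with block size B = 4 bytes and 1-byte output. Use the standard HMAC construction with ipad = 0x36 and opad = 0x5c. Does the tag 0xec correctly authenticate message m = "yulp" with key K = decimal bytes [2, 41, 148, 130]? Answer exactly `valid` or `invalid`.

Key decimal bytes [2, 41, 148, 130] = 02 29 94 82 is exactly B = 4 bytes: K' = 02 29 94 82.
K' ⊕ ipad = 34 1f a2 b4; K' ⊕ opad = 5e 75 c8 de.
Inner hash: sum = 52+31+162+180+121+117+108+112 = 883; mod 256 = 115 → 73.
Outer hash (recomputed tag): sum = 94+117+200+222+115 = 748; mod 256 = 236 → ec.
Recomputed tag = ec; claimed = ec → match.

valid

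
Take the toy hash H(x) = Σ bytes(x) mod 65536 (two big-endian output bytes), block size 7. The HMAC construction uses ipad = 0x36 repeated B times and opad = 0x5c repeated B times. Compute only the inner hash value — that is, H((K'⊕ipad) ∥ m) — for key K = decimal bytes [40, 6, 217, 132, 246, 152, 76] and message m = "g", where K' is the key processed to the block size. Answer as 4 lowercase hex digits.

043e

Key decimal bytes [40, 6, 217, 132, 246, 152, 76] = 28 06 d9 84 f6 98 4c is exactly B = 7 bytes: K' = 28 06 d9 84 f6 98 4c.
K' ⊕ ipad = 1e 30 ef b2 c0 ae 7a.
Inner input = 1e 30 ef b2 c0 ae 7a ∥ 67.
Inner hash: sum = 30+48+239+178+192+174+122+103 = 1086 → 04 3e.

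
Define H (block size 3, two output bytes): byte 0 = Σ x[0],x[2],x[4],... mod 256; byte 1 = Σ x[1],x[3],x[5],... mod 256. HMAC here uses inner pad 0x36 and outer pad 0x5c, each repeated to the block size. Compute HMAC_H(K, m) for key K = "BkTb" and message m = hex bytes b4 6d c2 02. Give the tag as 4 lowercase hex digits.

97d6

Key "BkTb" = 42 6b 54 62 is 4 bytes > B = 3, so hash it first: H(key) = 96 cd, then zero-pad to 3 bytes: K' = 96 cd 00.
K' ⊕ ipad = a0 fb 36.  K' ⊕ opad = ca 91 5c.
Inner input = (K'⊕ipad) ∥ m = a0 fb 36 ∥ b4 6d c2 02.
Inner hash: even-index sum = 325 mod 256 = 69; odd-index sum = 625 mod 256 = 113 → 45 71.
Outer input = (K'⊕opad) ∥ inner = ca 91 5c ∥ 45 71.
Outer hash (tag): even-index sum = 407 mod 256 = 151; odd-index sum = 214 mod 256 = 214 → 97 d6.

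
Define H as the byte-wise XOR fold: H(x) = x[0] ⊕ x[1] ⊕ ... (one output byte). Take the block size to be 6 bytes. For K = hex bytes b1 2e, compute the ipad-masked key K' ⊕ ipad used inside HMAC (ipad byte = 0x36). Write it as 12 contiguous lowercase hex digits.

871836363636

Key hex bytes b1 2e is 2 bytes ≤ B = 6; zero-pad to 6 bytes: K' = b1 2e 00 00 00 00.
XOR each byte with 0x36: b1⊕36=87, 2e⊕36=18, 00⊕36=36, 00⊕36=36, 00⊕36=36, 00⊕36=36.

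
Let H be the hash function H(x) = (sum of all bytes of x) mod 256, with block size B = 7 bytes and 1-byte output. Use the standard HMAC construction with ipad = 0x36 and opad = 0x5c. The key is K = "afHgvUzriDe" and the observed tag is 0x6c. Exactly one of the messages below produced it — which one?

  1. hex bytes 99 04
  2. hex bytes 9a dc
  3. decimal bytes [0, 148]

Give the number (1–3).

Key "afHgvUzriDe" = 61 66 48 67 76 55 7a 72 69 44 65 is 11 bytes > B = 7, so hash it first: H(key) = 3f, then zero-pad to 7 bytes: K' = 3f 00 00 00 00 00 00.
K' ⊕ ipad = 09 36 36 36 36 36 36; K' ⊕ opad = 63 5c 5c 5c 5c 5c 5c.
m1: inner = H(09 36 36 36 36 36 36 99 04) = ea; tag = H(63 5c 5c 5c 5c 5c 5c ea) = 75
m2: inner = H(09 36 36 36 36 36 36 9a dc) = c3; tag = H(63 5c 5c 5c 5c 5c 5c c3) = 4e
m3: inner = H(09 36 36 36 36 36 36 00 94) = e1; tag = H(63 5c 5c 5c 5c 5c 5c e1) = 6c ← matches

3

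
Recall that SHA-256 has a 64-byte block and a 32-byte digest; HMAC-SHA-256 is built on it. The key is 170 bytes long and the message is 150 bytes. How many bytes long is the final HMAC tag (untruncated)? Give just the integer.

The tag is one SHA-256 digest: 32 bytes.

32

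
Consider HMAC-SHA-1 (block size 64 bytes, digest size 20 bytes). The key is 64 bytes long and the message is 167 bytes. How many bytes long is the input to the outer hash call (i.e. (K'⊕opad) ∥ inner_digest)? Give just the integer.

84

Key is 64 ≤ 64 bytes, zero-padded: |K'| = 64.
Outer input = (K'⊕opad) ∥ H(inner) → 64 + 20 = 84 bytes.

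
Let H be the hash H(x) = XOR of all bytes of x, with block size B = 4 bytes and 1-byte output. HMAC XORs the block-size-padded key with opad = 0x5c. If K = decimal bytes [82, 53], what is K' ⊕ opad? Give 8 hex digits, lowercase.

0e695c5c

Key decimal bytes [82, 53] = 52 35 is 2 bytes ≤ B = 4; zero-pad to 4 bytes: K' = 52 35 00 00.
XOR each byte with 0x5c: 52⊕5c=0e, 35⊕5c=69, 00⊕5c=5c, 00⊕5c=5c.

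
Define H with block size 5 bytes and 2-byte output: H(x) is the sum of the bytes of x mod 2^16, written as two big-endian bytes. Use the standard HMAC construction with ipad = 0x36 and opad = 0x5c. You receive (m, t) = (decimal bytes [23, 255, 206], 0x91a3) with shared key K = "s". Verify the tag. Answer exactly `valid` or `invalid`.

invalid

Key "s" = 73 is 1 byte ≤ B = 5; zero-pad to 5 bytes: K' = 73 00 00 00 00.
K' ⊕ ipad = 45 36 36 36 36; K' ⊕ opad = 2f 5c 5c 5c 5c.
Inner hash: sum = 69+54+54+54+54+23+255+206 = 769 → 03 01.
Outer hash (recomputed tag): sum = 47+92+92+92+92+3+1 = 419 → 01 a3.
Recomputed tag = 01a3; claimed = 91a3 → mismatch.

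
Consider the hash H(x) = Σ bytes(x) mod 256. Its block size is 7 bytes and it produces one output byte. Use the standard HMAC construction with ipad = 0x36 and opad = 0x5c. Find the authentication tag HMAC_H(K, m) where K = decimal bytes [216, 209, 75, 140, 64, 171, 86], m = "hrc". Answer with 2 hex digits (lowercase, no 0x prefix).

Key decimal bytes [216, 209, 75, 140, 64, 171, 86] = d8 d1 4b 8c 40 ab 56 is exactly B = 7 bytes: K' = d8 d1 4b 8c 40 ab 56.
K' ⊕ ipad = ee e7 7d ba 76 9d 60.  K' ⊕ opad = 84 8d 17 d0 1c f7 0a.
Inner input = (K'⊕ipad) ∥ m = ee e7 7d ba 76 9d 60 ∥ 68 72 63.
Inner hash: sum = 238+231+125+186+118+157+96+104+114+99 = 1468; mod 256 = 188 → bc.
Outer input = (K'⊕opad) ∥ inner = 84 8d 17 d0 1c f7 0a ∥ bc.
Outer hash (tag): sum = 132+141+23+208+28+247+10+188 = 977; mod 256 = 209 → d1.

d1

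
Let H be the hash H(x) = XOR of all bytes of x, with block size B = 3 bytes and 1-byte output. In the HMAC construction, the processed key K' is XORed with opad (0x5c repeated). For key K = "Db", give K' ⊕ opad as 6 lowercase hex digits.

183e5c

Key "Db" = 44 62 is 2 bytes ≤ B = 3; zero-pad to 3 bytes: K' = 44 62 00.
XOR each byte with 0x5c: 44⊕5c=18, 62⊕5c=3e, 00⊕5c=5c.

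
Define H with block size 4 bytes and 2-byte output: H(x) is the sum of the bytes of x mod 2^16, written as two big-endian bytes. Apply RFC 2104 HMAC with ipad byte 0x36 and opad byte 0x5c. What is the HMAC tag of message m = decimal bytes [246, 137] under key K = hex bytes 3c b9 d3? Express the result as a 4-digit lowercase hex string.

0266

Key hex bytes 3c b9 d3 is 3 bytes ≤ B = 4; zero-pad to 4 bytes: K' = 3c b9 d3 00.
K' ⊕ ipad = 0a 8f e5 36.  K' ⊕ opad = 60 e5 8f 5c.
Inner input = (K'⊕ipad) ∥ m = 0a 8f e5 36 ∥ f6 89.
Inner hash: sum = 10+143+229+54+246+137 = 819 → 03 33.
Outer input = (K'⊕opad) ∥ inner = 60 e5 8f 5c ∥ 03 33.
Outer hash (tag): sum = 96+229+143+92+3+51 = 614 → 02 66.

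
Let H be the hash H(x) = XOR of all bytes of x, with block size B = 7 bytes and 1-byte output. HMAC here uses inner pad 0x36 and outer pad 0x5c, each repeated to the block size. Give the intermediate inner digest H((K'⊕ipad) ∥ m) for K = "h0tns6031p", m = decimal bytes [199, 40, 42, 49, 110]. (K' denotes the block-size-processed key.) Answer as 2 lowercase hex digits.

Key "h0tns6031p" = 68 30 74 6e 73 36 30 33 31 70 is 10 bytes > B = 7, so hash it first: H(key) = 45, then zero-pad to 7 bytes: K' = 45 00 00 00 00 00 00.
K' ⊕ ipad = 73 36 36 36 36 36 36.
Inner input = 73 36 36 36 36 36 36 ∥ c7 28 2a 31 6e.
Inner hash: XOR 73⊕36⊕36⊕36⊕36⊕36⊕36⊕c7⊕28⊕2a⊕31⊕6e = e9.

e9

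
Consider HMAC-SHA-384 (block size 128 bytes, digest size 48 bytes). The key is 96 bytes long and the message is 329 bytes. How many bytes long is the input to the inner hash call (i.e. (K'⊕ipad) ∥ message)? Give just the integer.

Key is 96 ≤ 128 bytes, zero-padded: |K'| = 128.
Inner input = (K'⊕ipad) ∥ m → 128 + 329 = 457 bytes.

457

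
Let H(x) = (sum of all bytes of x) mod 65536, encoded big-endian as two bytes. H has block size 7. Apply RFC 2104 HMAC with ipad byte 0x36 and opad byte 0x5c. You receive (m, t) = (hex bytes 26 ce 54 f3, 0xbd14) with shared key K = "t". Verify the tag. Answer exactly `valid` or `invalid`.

invalid

Key "t" = 74 is 1 byte ≤ B = 7; zero-pad to 7 bytes: K' = 74 00 00 00 00 00 00.
K' ⊕ ipad = 42 36 36 36 36 36 36; K' ⊕ opad = 28 5c 5c 5c 5c 5c 5c.
Inner hash: sum = 66+54+54+54+54+54+54+38+206+84+243 = 961 → 03 c1.
Outer hash (recomputed tag): sum = 40+92+92+92+92+92+92+3+193 = 788 → 03 14.
Recomputed tag = 0314; claimed = bd14 → mismatch.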